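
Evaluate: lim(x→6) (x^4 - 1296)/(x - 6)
This is a standard limit.

Factor or rationalize the expression:
  lim(x→6) (x^4 - 1296)/(x - 6) = 864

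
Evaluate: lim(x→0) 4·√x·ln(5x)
This is a 0·∞ indeterminate form.

Rewrite 0·∞ as a quotient (0/0 or ∞/∞ form), then apply L'Hôpital's rule:
  lim(x→0) 4·√x·ln(5x) = 0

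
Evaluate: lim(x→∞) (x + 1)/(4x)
This is an ∞/∞ indeterminate form.

Apply L'Hôpital's rule: differentiate numerator and denominator separately.
  f(x) = x + 1   ⇒   f'(x) = 1
  g(x) = 4·x   ⇒   g'(x) = 4
  lim(x→∞) f'(x)/g'(x) = lim(x→∞) (1)/(4)
  = 1/4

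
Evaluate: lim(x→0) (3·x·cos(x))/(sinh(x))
This is a 0/0 indeterminate form.

Apply L'Hôpital's rule: differentiate numerator and denominator separately.
  f(x) = 3·x·cos(x)   ⇒   f'(x) = -3·x·sin(x) + 3·cos(x)
  g(x) = sinh(x)   ⇒   g'(x) = cosh(x)
  lim(x→0) f'(x)/g'(x) = lim(x→0) (-3·x·sin(x) + 3·cos(x))/(cosh(x))
  = 3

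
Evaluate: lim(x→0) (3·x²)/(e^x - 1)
This is a 0/0 indeterminate form.

Apply L'Hôpital's rule: differentiate numerator and denominator separately.
  f(x) = 3·x^2   ⇒   f'(x) = 6·x
  g(x) = e^(x) - 1   ⇒   g'(x) = e^(x)
  lim(x→0) f'(x)/g'(x) = lim(x→0) (6·x)/(e^(x))
  = 0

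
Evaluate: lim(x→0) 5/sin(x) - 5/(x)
This is an ∞-∞ indeterminate form.

Combine fractions or rationalize to convert ∞-∞ to 0/0 form:
  lim(x→0) 5/sin(x) - 5/(x) = 0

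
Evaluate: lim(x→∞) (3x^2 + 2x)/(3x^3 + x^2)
This is an ∞/∞ indeterminate form.

Apply L'Hôpital's rule: differentiate numerator and denominator separately.
  f(x) = 3·x^2 + 2·x   ⇒   f'(x) = 6·x + 2
  g(x) = 3·x^3 + x^2   ⇒   g'(x) = 9·x^2 + 2·x
  lim(x→∞) f'(x)/g'(x) = lim(x→∞) (6·x + 2)/(9·x^2 + 2·x)
  = 0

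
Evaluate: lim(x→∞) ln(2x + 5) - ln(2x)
This is an ∞-∞ indeterminate form.

Combine fractions or rationalize to convert ∞-∞ to 0/0 form:
  lim(x→∞) ln(2x + 5) - ln(2x) = 0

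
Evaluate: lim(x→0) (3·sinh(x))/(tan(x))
This is a 0/0 indeterminate form.

Apply L'Hôpital's rule: differentiate numerator and denominator separately.
  f(x) = 3·sinh(x)   ⇒   f'(x) = 3·cosh(x)
  g(x) = tan(x)   ⇒   g'(x) = tan(x)^2 + 1
  lim(x→0) f'(x)/g'(x) = lim(x→0) (3·cosh(x))/(tan(x)^2 + 1)
  = 3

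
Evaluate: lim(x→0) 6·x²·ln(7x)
This is a 0·∞ indeterminate form.

Rewrite 0·∞ as a quotient (0/0 or ∞/∞ form), then apply L'Hôpital's rule:
  lim(x→0) 6·x²·ln(7x) = 0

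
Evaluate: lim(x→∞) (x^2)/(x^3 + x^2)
This is an ∞/∞ indeterminate form.

Apply L'Hôpital's rule: differentiate numerator and denominator separately.
  f(x) = x^2   ⇒   f'(x) = 2·x
  g(x) = x^3 + x^2   ⇒   g'(x) = 3·x^2 + 2·x
  lim(x→∞) f'(x)/g'(x) = lim(x→∞) (2·x)/(3·x^2 + 2·x)
  = 0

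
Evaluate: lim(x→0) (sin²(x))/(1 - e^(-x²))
This is a 0/0 indeterminate form.

Apply L'Hôpital's rule: differentiate numerator and denominator separately.
  f(x) = sin(x)^2   ⇒   f'(x) = 2·sin(x)·cos(x)
  g(x) = 1 - e^(-x^2)   ⇒   g'(x) = 2·x·e^(-x^2)
  lim(x→0) f'(x)/g'(x) = lim(x→0) (2·sin(x)·cos(x))/(2·x·e^(-x^2))
  = 1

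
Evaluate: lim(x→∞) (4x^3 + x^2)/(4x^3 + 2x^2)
This is an ∞/∞ indeterminate form.

Apply L'Hôpital's rule: differentiate numerator and denominator separately.
  f(x) = 4·x^3 + x^2   ⇒   f'(x) = 12·x^2 + 2·x
  g(x) = 4·x^3 + 2·x^2   ⇒   g'(x) = 12·x^2 + 4·x
  lim(x→∞) f'(x)/g'(x) = lim(x→∞) (12·x^2 + 2·x)/(12·x^2 + 4·x)
  = 1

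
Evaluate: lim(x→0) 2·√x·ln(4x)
This is a 0·∞ indeterminate form.

Rewrite 0·∞ as a quotient (0/0 or ∞/∞ form), then apply L'Hôpital's rule:
  lim(x→0) 2·√x·ln(4x) = 0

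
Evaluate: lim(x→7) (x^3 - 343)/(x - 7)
This is a standard limit.

Factor or rationalize the expression:
  lim(x→7) (x^3 - 343)/(x - 7) = 147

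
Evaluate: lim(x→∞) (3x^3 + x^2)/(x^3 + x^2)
This is an ∞/∞ indeterminate form.

Apply L'Hôpital's rule: differentiate numerator and denominator separately.
  f(x) = 3·x^3 + x^2   ⇒   f'(x) = 9·x^2 + 2·x
  g(x) = x^3 + x^2   ⇒   g'(x) = 3·x^2 + 2·x
  lim(x→∞) f'(x)/g'(x) = lim(x→∞) (9·x^2 + 2·x)/(3·x^2 + 2·x)
  = 3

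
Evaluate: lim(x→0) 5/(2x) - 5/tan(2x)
This is an ∞-∞ indeterminate form.

Combine fractions or rationalize to convert ∞-∞ to 0/0 form:
  lim(x→0) 5/(2x) - 5/tan(2x) = 0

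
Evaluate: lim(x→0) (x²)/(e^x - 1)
This is a 0/0 indeterminate form.

Apply L'Hôpital's rule: differentiate numerator and denominator separately.
  f(x) = x^2   ⇒   f'(x) = 2·x
  g(x) = e^(x) - 1   ⇒   g'(x) = e^(x)
  lim(x→0) f'(x)/g'(x) = lim(x→0) (2·x)/(e^(x))
  = 0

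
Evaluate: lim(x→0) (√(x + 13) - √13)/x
This is a standard limit.

Factor or rationalize the expression:
  lim(x→0) (√(x + 13) - √13)/x = sqrt(13)/26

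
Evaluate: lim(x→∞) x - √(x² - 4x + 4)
This is an ∞-∞ indeterminate form.

Combine fractions or rationalize to convert ∞-∞ to 0/0 form:
  lim(x→∞) x - √(x² - 4x + 4) = 2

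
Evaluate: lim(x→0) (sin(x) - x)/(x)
This is a 0/0 indeterminate form.

Apply L'Hôpital's rule: differentiate numerator and denominator separately.
  f(x) = -x + sin(x)   ⇒   f'(x) = cos(x) - 1
  g(x) = x   ⇒   g'(x) = 1
  lim(x→0) f'(x)/g'(x) = lim(x→0) (cos(x) - 1)/(1)
  = 0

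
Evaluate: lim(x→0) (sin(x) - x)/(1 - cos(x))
This is a 0/0 indeterminate form.

Apply L'Hôpital's rule: differentiate numerator and denominator separately.
  f(x) = -x + sin(x)   ⇒   f'(x) = cos(x) - 1
  g(x) = 1 - cos(x)   ⇒   g'(x) = sin(x)
  lim(x→0) f'(x)/g'(x) = lim(x→0) (cos(x) - 1)/(sin(x))
  = 0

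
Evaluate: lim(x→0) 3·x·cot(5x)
This is a 0·∞ indeterminate form.

Rewrite 0·∞ as a quotient (0/0 or ∞/∞ form), then apply L'Hôpital's rule:
  lim(x→0) 3·x·cot(5x) = 3/5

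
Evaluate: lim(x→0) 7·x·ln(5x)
This is a 0·∞ indeterminate form.

Rewrite 0·∞ as a quotient (0/0 or ∞/∞ form), then apply L'Hôpital's rule:
  lim(x→0) 7·x·ln(5x) = 0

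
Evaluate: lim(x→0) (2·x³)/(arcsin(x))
This is a 0/0 indeterminate form.

Apply L'Hôpital's rule: differentiate numerator and denominator separately.
  f(x) = 2·x^3   ⇒   f'(x) = 6·x^2
  g(x) = asin(x)   ⇒   g'(x) = 1/sqrt(1 - x^2)
  lim(x→0) f'(x)/g'(x) = lim(x→0) (6·x^2)/(1/sqrt(1 - x^2))
  = 0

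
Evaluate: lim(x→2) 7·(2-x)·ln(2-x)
This is a 0·∞ indeterminate form.

Rewrite 0·∞ as a quotient (0/0 or ∞/∞ form), then apply L'Hôpital's rule:
  lim(x→2) 7·(2-x)·ln(2-x) = 0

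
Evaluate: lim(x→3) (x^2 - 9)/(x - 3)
This is a standard limit.

Factor or rationalize the expression:
  lim(x→3) (x^2 - 9)/(x - 3) = 6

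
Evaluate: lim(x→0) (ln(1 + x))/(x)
This is a 0/0 indeterminate form.

Apply L'Hôpital's rule: differentiate numerator and denominator separately.
  f(x) = ln(x + 1)   ⇒   f'(x) = 1/(x + 1)
  g(x) = x   ⇒   g'(x) = 1
  lim(x→0) f'(x)/g'(x) = lim(x→0) (1/(x + 1))/(1)
  = 1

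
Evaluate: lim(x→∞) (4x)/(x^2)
This is an ∞/∞ indeterminate form.

Apply L'Hôpital's rule: differentiate numerator and denominator separately.
  f(x) = 4·x   ⇒   f'(x) = 4
  g(x) = x^2   ⇒   g'(x) = 2·x
  lim(x→∞) f'(x)/g'(x) = lim(x→∞) (4)/(2·x)
  = 0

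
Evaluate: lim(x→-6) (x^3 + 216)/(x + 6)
This is a standard limit.

Factor or rationalize the expression:
  lim(x→-6) (x^3 + 216)/(x + 6) = 108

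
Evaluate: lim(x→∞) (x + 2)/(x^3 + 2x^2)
This is an ∞/∞ indeterminate form.

Apply L'Hôpital's rule: differentiate numerator and denominator separately.
  f(x) = x + 2   ⇒   f'(x) = 1
  g(x) = x^3 + 2·x^2   ⇒   g'(x) = 3·x^2 + 4·x
  lim(x→∞) f'(x)/g'(x) = lim(x→∞) (1)/(3·x^2 + 4·x)
  = 0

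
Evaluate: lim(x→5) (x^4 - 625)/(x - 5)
This is a standard limit.

Factor or rationalize the expression:
  lim(x→5) (x^4 - 625)/(x - 5) = 500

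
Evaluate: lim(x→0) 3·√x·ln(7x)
This is a 0·∞ indeterminate form.

Rewrite 0·∞ as a quotient (0/0 or ∞/∞ form), then apply L'Hôpital's rule:
  lim(x→0) 3·√x·ln(7x) = 0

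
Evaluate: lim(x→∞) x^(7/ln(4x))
This is an exponential indeterminate form.

For exponential indeterminate forms, take the natural log:
  Let L = lim(x→∞) x^(7/ln(4x))
  Then ln(L) = lim(x→∞) [exponent × ln(base)]
  Evaluate using L'Hôpital or standard limits, then exponentiate.
  L = e^(7)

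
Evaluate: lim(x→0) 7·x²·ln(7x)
This is a 0·∞ indeterminate form.

Rewrite 0·∞ as a quotient (0/0 or ∞/∞ form), then apply L'Hôpital's rule:
  lim(x→0) 7·x²·ln(7x) = 0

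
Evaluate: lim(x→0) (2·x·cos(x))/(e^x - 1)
This is a 0/0 indeterminate form.

Apply L'Hôpital's rule: differentiate numerator and denominator separately.
  f(x) = 2·x·cos(x)   ⇒   f'(x) = -2·x·sin(x) + 2·cos(x)
  g(x) = e^(x) - 1   ⇒   g'(x) = e^(x)
  lim(x→0) f'(x)/g'(x) = lim(x→0) (-2·x·sin(x) + 2·cos(x))/(e^(x))
  = 2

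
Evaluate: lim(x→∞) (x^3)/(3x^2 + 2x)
This is an ∞/∞ indeterminate form.

Apply L'Hôpital's rule: differentiate numerator and denominator separately.
  f(x) = x^3   ⇒   f'(x) = 3·x^2
  g(x) = 3·x^2 + 2·x   ⇒   g'(x) = 6·x + 2
  lim(x→∞) f'(x)/g'(x) = lim(x→∞) (3·x^2)/(6·x + 2)
  = ∞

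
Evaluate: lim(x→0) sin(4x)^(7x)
This is an exponential indeterminate form.

For exponential indeterminate forms, take the natural log:
  Let L = lim(x→0) sin(4x)^(7x)
  Then ln(L) = lim(x→0) [exponent × ln(base)]
  Evaluate using L'Hôpital or standard limits, then exponentiate.
  L = 1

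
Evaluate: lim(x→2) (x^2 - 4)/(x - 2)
This is a standard limit.

Factor or rationalize the expression:
  lim(x→2) (x^2 - 4)/(x - 2) = 4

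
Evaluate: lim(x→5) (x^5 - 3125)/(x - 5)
This is a standard limit.

Factor or rationalize the expression:
  lim(x→5) (x^5 - 3125)/(x - 5) = 3125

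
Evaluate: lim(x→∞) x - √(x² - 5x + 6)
This is an ∞-∞ indeterminate form.

Combine fractions or rationalize to convert ∞-∞ to 0/0 form:
  lim(x→∞) x - √(x² - 5x + 6) = 5/2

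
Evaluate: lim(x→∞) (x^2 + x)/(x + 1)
This is an ∞/∞ indeterminate form.

Apply L'Hôpital's rule: differentiate numerator and denominator separately.
  f(x) = x^2 + x   ⇒   f'(x) = 2·x + 1
  g(x) = x + 1   ⇒   g'(x) = 1
  lim(x→∞) f'(x)/g'(x) = lim(x→∞) (2·x + 1)/(1)
  = ∞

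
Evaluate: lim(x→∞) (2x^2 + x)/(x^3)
This is an ∞/∞ indeterminate form.

Apply L'Hôpital's rule: differentiate numerator and denominator separately.
  f(x) = 2·x^2 + x   ⇒   f'(x) = 4·x + 1
  g(x) = x^3   ⇒   g'(x) = 3·x^2
  lim(x→∞) f'(x)/g'(x) = lim(x→∞) (4·x + 1)/(3·x^2)
  = 0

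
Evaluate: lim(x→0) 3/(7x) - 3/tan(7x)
This is an ∞-∞ indeterminate form.

Combine fractions or rationalize to convert ∞-∞ to 0/0 form:
  lim(x→0) 3/(7x) - 3/tan(7x) = 0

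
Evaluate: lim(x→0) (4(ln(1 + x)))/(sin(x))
This is a 0/0 indeterminate form.

Apply L'Hôpital's rule: differentiate numerator and denominator separately.
  f(x) = 4·ln(x + 1)   ⇒   f'(x) = 4/(x + 1)
  g(x) = sin(x)   ⇒   g'(x) = cos(x)
  lim(x→0) f'(x)/g'(x) = lim(x→0) (4/(x + 1))/(cos(x))
  = 4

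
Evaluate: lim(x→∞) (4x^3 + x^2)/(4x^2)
This is an ∞/∞ indeterminate form.

Apply L'Hôpital's rule: differentiate numerator and denominator separately.
  f(x) = 4·x^3 + x^2   ⇒   f'(x) = 12·x^2 + 2·x
  g(x) = 4·x^2   ⇒   g'(x) = 8·x
  lim(x→∞) f'(x)/g'(x) = lim(x→∞) (12·x^2 + 2·x)/(8·x)
  = ∞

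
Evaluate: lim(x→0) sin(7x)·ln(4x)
This is a 0·∞ indeterminate form.

Rewrite 0·∞ as a quotient (0/0 or ∞/∞ form), then apply L'Hôpital's rule:
  lim(x→0) sin(7x)·ln(4x) = 0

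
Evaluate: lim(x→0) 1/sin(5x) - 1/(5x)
This is an ∞-∞ indeterminate form.

Combine fractions or rationalize to convert ∞-∞ to 0/0 form:
  lim(x→0) 1/sin(5x) - 1/(5x) = 0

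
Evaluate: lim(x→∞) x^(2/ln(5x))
This is an exponential indeterminate form.

For exponential indeterminate forms, take the natural log:
  Let L = lim(x→∞) x^(2/ln(5x))
  Then ln(L) = lim(x→∞) [exponent × ln(base)]
  Evaluate using L'Hôpital or standard limits, then exponentiate.
  L = e²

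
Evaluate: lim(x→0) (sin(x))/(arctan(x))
This is a 0/0 indeterminate form.

Apply L'Hôpital's rule: differentiate numerator and denominator separately.
  f(x) = sin(x)   ⇒   f'(x) = cos(x)
  g(x) = atan(x)   ⇒   g'(x) = 1/(x^2 + 1)
  lim(x→0) f'(x)/g'(x) = lim(x→0) (cos(x))/(1/(x^2 + 1))
  = 1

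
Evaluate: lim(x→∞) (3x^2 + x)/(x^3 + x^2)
This is an ∞/∞ indeterminate form.

Apply L'Hôpital's rule: differentiate numerator and denominator separately.
  f(x) = 3·x^2 + x   ⇒   f'(x) = 6·x + 1
  g(x) = x^3 + x^2   ⇒   g'(x) = 3·x^2 + 2·x
  lim(x→∞) f'(x)/g'(x) = lim(x→∞) (6·x + 1)/(3·x^2 + 2·x)
  = 0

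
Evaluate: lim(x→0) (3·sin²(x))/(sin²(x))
This is a 0/0 indeterminate form.

Apply L'Hôpital's rule: differentiate numerator and denominator separately.
  f(x) = 3·sin(x)^2   ⇒   f'(x) = 6·sin(x)·cos(x)
  g(x) = sin(x)^2   ⇒   g'(x) = 2·sin(x)·cos(x)
  lim(x→0) f'(x)/g'(x) = lim(x→0) (6·sin(x)·cos(x))/(2·sin(x)·cos(x))
  = 3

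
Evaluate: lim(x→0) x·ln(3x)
This is a 0·∞ indeterminate form.

Rewrite 0·∞ as a quotient (0/0 or ∞/∞ form), then apply L'Hôpital's rule:
  lim(x→0) x·ln(3x) = 0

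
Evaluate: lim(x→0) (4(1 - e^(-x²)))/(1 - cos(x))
This is a 0/0 indeterminate form.

Apply L'Hôpital's rule: differentiate numerator and denominator separately.
  f(x) = 4 - 4·e^(-x^2)   ⇒   f'(x) = 8·x·e^(-x^2)
  g(x) = 1 - cos(x)   ⇒   g'(x) = sin(x)
  lim(x→0) f'(x)/g'(x) = lim(x→0) (8·x·e^(-x^2))/(sin(x))
  = 8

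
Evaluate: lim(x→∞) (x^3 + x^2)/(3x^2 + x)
This is an ∞/∞ indeterminate form.

Apply L'Hôpital's rule: differentiate numerator and denominator separately.
  f(x) = x^3 + x^2   ⇒   f'(x) = 3·x^2 + 2·x
  g(x) = 3·x^2 + x   ⇒   g'(x) = 6·x + 1
  lim(x→∞) f'(x)/g'(x) = lim(x→∞) (3·x^2 + 2·x)/(6·x + 1)
  = ∞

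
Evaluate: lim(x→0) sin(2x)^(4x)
This is an exponential indeterminate form.

For exponential indeterminate forms, take the natural log:
  Let L = lim(x→0) sin(2x)^(4x)
  Then ln(L) = lim(x→0) [exponent × ln(base)]
  Evaluate using L'Hôpital or standard limits, then exponentiate.
  L = 1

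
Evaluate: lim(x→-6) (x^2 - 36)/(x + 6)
This is a standard limit.

Factor or rationalize the expression:
  lim(x→-6) (x^2 - 36)/(x + 6) = -12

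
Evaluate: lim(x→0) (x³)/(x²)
This is a 0/0 indeterminate form.

Apply L'Hôpital's rule: differentiate numerator and denominator separately.
  f(x) = x^3   ⇒   f'(x) = 3·x^2
  g(x) = x^2   ⇒   g'(x) = 2·x
  lim(x→0) f'(x)/g'(x) = lim(x→0) (3·x^2)/(2·x)
  = 0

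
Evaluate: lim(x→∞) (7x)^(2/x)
This is an exponential indeterminate form.

For exponential indeterminate forms, take the natural log:
  Let L = lim(x→∞) (7x)^(2/x)
  Then ln(L) = lim(x→∞) [exponent × ln(base)]
  Evaluate using L'Hôpital or standard limits, then exponentiate.
  L = 1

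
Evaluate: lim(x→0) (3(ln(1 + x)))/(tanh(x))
This is a 0/0 indeterminate form.

Apply L'Hôpital's rule: differentiate numerator and denominator separately.
  f(x) = 3·ln(x + 1)   ⇒   f'(x) = 3/(x + 1)
  g(x) = tanh(x)   ⇒   g'(x) = 1 - tanh(x)^2
  lim(x→0) f'(x)/g'(x) = lim(x→0) (3/(x + 1))/(1 - tanh(x)^2)
  = 3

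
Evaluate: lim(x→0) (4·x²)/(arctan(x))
This is a 0/0 indeterminate form.

Apply L'Hôpital's rule: differentiate numerator and denominator separately.
  f(x) = 4·x^2   ⇒   f'(x) = 8·x
  g(x) = atan(x)   ⇒   g'(x) = 1/(x^2 + 1)
  lim(x→0) f'(x)/g'(x) = lim(x→0) (8·x)/(1/(x^2 + 1))
  = 0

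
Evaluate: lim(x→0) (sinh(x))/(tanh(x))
This is a 0/0 indeterminate form.

Apply L'Hôpital's rule: differentiate numerator and denominator separately.
  f(x) = sinh(x)   ⇒   f'(x) = cosh(x)
  g(x) = tanh(x)   ⇒   g'(x) = 1 - tanh(x)^2
  lim(x→0) f'(x)/g'(x) = lim(x→0) (cosh(x))/(1 - tanh(x)^2)
  = 1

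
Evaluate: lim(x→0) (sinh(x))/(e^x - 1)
This is a 0/0 indeterminate form.

Apply L'Hôpital's rule: differentiate numerator and denominator separately.
  f(x) = sinh(x)   ⇒   f'(x) = cosh(x)
  g(x) = e^(x) - 1   ⇒   g'(x) = e^(x)
  lim(x→0) f'(x)/g'(x) = lim(x→0) (cosh(x))/(e^(x))
  = 1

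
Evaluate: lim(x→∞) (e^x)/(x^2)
This is an ∞/∞ indeterminate form.

Apply L'Hôpital's rule: differentiate numerator and denominator separately.
  f(x) = e^(x)   ⇒   f'(x) = e^(x)
  g(x) = x^2   ⇒   g'(x) = 2·x
  lim(x→∞) f'(x)/g'(x) = lim(x→∞) (e^(x))/(2·x)
  = ∞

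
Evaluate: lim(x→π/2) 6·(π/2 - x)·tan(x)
This is a 0·∞ indeterminate form.

Rewrite 0·∞ as a quotient (0/0 or ∞/∞ form), then apply L'Hôpital's rule:
  lim(x→π/2) 6·(π/2 - x)·tan(x) = 6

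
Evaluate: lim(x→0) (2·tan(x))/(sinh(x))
This is a 0/0 indeterminate form.

Apply L'Hôpital's rule: differentiate numerator and denominator separately.
  f(x) = 2·tan(x)   ⇒   f'(x) = 2·tan(x)^2 + 2
  g(x) = sinh(x)   ⇒   g'(x) = cosh(x)
  lim(x→0) f'(x)/g'(x) = lim(x→0) (2·tan(x)^2 + 2)/(cosh(x))
  = 2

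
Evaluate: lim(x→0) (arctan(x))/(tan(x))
This is a 0/0 indeterminate form.

Apply L'Hôpital's rule: differentiate numerator and denominator separately.
  f(x) = atan(x)   ⇒   f'(x) = 1/(x^2 + 1)
  g(x) = tan(x)   ⇒   g'(x) = tan(x)^2 + 1
  lim(x→0) f'(x)/g'(x) = lim(x→0) (1/(x^2 + 1))/(tan(x)^2 + 1)
  = 1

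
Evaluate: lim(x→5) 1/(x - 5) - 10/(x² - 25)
This is an ∞-∞ indeterminate form.

Combine fractions or rationalize to convert ∞-∞ to 0/0 form:
  lim(x→5) 1/(x - 5) - 10/(x² - 25) = 1/10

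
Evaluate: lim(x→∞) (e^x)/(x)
This is an ∞/∞ indeterminate form.

Apply L'Hôpital's rule: differentiate numerator and denominator separately.
  f(x) = e^(x)   ⇒   f'(x) = e^(x)
  g(x) = x   ⇒   g'(x) = 1
  lim(x→∞) f'(x)/g'(x) = lim(x→∞) (e^(x))/(1)
  = ∞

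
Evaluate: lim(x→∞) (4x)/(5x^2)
This is an ∞/∞ indeterminate form.

Apply L'Hôpital's rule: differentiate numerator and denominator separately.
  f(x) = 4·x   ⇒   f'(x) = 4
  g(x) = 5·x^2   ⇒   g'(x) = 10·x
  lim(x→∞) f'(x)/g'(x) = lim(x→∞) (4)/(10·x)
  = 0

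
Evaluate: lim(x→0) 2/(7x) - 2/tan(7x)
This is an ∞-∞ indeterminate form.

Combine fractions or rationalize to convert ∞-∞ to 0/0 form:
  lim(x→0) 2/(7x) - 2/tan(7x) = 0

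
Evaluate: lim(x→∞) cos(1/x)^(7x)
This is an exponential indeterminate form.

For exponential indeterminate forms, take the natural log:
  Let L = lim(x→∞) cos(1/x)^(7x)
  Then ln(L) = lim(x→∞) [exponent × ln(base)]
  Evaluate using L'Hôpital or standard limits, then exponentiate.
  L = 1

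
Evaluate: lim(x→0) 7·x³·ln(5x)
This is a 0·∞ indeterminate form.

Rewrite 0·∞ as a quotient (0/0 or ∞/∞ form), then apply L'Hôpital's rule:
  lim(x→0) 7·x³·ln(5x) = 0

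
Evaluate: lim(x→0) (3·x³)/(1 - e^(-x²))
This is a 0/0 indeterminate form.

Apply L'Hôpital's rule: differentiate numerator and denominator separately.
  f(x) = 3·x^3   ⇒   f'(x) = 9·x^2
  g(x) = 1 - e^(-x^2)   ⇒   g'(x) = 2·x·e^(-x^2)
  lim(x→0) f'(x)/g'(x) = lim(x→0) (9·x^2)/(2·x·e^(-x^2))
  = 0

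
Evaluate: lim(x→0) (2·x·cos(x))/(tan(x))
This is a 0/0 indeterminate form.

Apply L'Hôpital's rule: differentiate numerator and denominator separately.
  f(x) = 2·x·cos(x)   ⇒   f'(x) = -2·x·sin(x) + 2·cos(x)
  g(x) = tan(x)   ⇒   g'(x) = tan(x)^2 + 1
  lim(x→0) f'(x)/g'(x) = lim(x→0) (-2·x·sin(x) + 2·cos(x))/(tan(x)^2 + 1)
  = 2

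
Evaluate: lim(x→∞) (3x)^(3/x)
This is an exponential indeterminate form.

For exponential indeterminate forms, take the natural log:
  Let L = lim(x→∞) (3x)^(3/x)
  Then ln(L) = lim(x→∞) [exponent × ln(base)]
  Evaluate using L'Hôpital or standard limits, then exponentiate.
  L = 1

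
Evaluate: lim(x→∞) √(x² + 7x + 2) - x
This is an ∞-∞ indeterminate form.

Combine fractions or rationalize to convert ∞-∞ to 0/0 form:
  lim(x→∞) √(x² + 7x + 2) - x = 7/2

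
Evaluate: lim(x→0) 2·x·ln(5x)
This is a 0·∞ indeterminate form.

Rewrite 0·∞ as a quotient (0/0 or ∞/∞ form), then apply L'Hôpital's rule:
  lim(x→0) 2·x·ln(5x) = 0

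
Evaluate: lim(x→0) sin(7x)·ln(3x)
This is a 0·∞ indeterminate form.

Rewrite 0·∞ as a quotient (0/0 or ∞/∞ form), then apply L'Hôpital's rule:
  lim(x→0) sin(7x)·ln(3x) = 0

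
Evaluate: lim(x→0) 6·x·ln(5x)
This is a 0·∞ indeterminate form.

Rewrite 0·∞ as a quotient (0/0 or ∞/∞ form), then apply L'Hôpital's rule:
  lim(x→0) 6·x·ln(5x) = 0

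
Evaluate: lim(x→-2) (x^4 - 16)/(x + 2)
This is a standard limit.

Factor or rationalize the expression:
  lim(x→-2) (x^4 - 16)/(x + 2) = -32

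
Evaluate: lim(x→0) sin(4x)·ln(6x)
This is a 0·∞ indeterminate form.

Rewrite 0·∞ as a quotient (0/0 or ∞/∞ form), then apply L'Hôpital's rule:
  lim(x→0) sin(4x)·ln(6x) = 0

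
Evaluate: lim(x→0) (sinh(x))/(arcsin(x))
This is a 0/0 indeterminate form.

Apply L'Hôpital's rule: differentiate numerator and denominator separately.
  f(x) = sinh(x)   ⇒   f'(x) = cosh(x)
  g(x) = asin(x)   ⇒   g'(x) = 1/sqrt(1 - x^2)
  lim(x→0) f'(x)/g'(x) = lim(x→0) (cosh(x))/(1/sqrt(1 - x^2))
  = 1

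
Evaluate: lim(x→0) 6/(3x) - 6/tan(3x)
This is an ∞-∞ indeterminate form.

Combine fractions or rationalize to convert ∞-∞ to 0/0 form:
  lim(x→0) 6/(3x) - 6/tan(3x) = 0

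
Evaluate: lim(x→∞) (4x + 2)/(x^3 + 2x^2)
This is an ∞/∞ indeterminate form.

Apply L'Hôpital's rule: differentiate numerator and denominator separately.
  f(x) = 4·x + 2   ⇒   f'(x) = 4
  g(x) = x^3 + 2·x^2   ⇒   g'(x) = 3·x^2 + 4·x
  lim(x→∞) f'(x)/g'(x) = lim(x→∞) (4)/(3·x^2 + 4·x)
  = 0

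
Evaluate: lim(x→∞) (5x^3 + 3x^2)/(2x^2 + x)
This is an ∞/∞ indeterminate form.

Apply L'Hôpital's rule: differentiate numerator and denominator separately.
  f(x) = 5·x^3 + 3·x^2   ⇒   f'(x) = 15·x^2 + 6·x
  g(x) = 2·x^2 + x   ⇒   g'(x) = 4·x + 1
  lim(x→∞) f'(x)/g'(x) = lim(x→∞) (15·x^2 + 6·x)/(4·x + 1)
  = ∞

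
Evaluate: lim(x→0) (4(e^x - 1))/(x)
This is a 0/0 indeterminate form.

Apply L'Hôpital's rule: differentiate numerator and denominator separately.
  f(x) = 4·e^(x) - 4   ⇒   f'(x) = 4·e^(x)
  g(x) = x   ⇒   g'(x) = 1
  lim(x→0) f'(x)/g'(x) = lim(x→0) (4·e^(x))/(1)
  = 4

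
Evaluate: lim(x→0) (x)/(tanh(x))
This is a 0/0 indeterminate form.

Apply L'Hôpital's rule: differentiate numerator and denominator separately.
  f(x) = x   ⇒   f'(x) = 1
  g(x) = tanh(x)   ⇒   g'(x) = 1 - tanh(x)^2
  lim(x→0) f'(x)/g'(x) = lim(x→0) (1)/(1 - tanh(x)^2)
  = 1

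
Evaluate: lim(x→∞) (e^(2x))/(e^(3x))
This is an ∞/∞ indeterminate form.

Apply L'Hôpital's rule: differentiate numerator and denominator separately.
  f(x) = e^(2·x)   ⇒   f'(x) = 2·e^(2·x)
  g(x) = e^(3·x)   ⇒   g'(x) = 3·e^(3·x)
  lim(x→∞) f'(x)/g'(x) = lim(x→∞) (2·e^(2·x))/(3·e^(3·x))
  = 0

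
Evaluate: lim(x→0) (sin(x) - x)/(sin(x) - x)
This is a 0/0 indeterminate form.

Apply L'Hôpital's rule: differentiate numerator and denominator separately.
  f(x) = -x + sin(x)   ⇒   f'(x) = cos(x) - 1
  g(x) = -x + sin(x)   ⇒   g'(x) = cos(x) - 1
  lim(x→0) f'(x)/g'(x) = lim(x→0) (cos(x) - 1)/(cos(x) - 1)
  = 1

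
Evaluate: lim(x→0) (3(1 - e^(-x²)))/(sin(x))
This is a 0/0 indeterminate form.

Apply L'Hôpital's rule: differentiate numerator and denominator separately.
  f(x) = 3 - 3·e^(-x^2)   ⇒   f'(x) = 6·x·e^(-x^2)
  g(x) = sin(x)   ⇒   g'(x) = cos(x)
  lim(x→0) f'(x)/g'(x) = lim(x→0) (6·x·e^(-x^2))/(cos(x))
  = 0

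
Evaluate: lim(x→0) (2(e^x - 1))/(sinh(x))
This is a 0/0 indeterminate form.

Apply L'Hôpital's rule: differentiate numerator and denominator separately.
  f(x) = 2·e^(x) - 2   ⇒   f'(x) = 2·e^(x)
  g(x) = sinh(x)   ⇒   g'(x) = cosh(x)
  lim(x→0) f'(x)/g'(x) = lim(x→0) (2·e^(x))/(cosh(x))
  = 2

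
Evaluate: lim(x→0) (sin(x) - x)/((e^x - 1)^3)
This is a 0/0 indeterminate form.

Apply L'Hôpital's rule: differentiate numerator and denominator separately.
  f(x) = -x + sin(x)   ⇒   f'(x) = cos(x) - 1
  g(x) = (e^(x) - 1)^3   ⇒   g'(x) = 3·(e^(x) - 1)^2·e^(x)
  lim(x→0) f'(x)/g'(x) = lim(x→0) (cos(x) - 1)/(3·(e^(x) - 1)^2·e^(x))
  = -1/6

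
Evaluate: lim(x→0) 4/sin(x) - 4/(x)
This is an ∞-∞ indeterminate form.

Combine fractions or rationalize to convert ∞-∞ to 0/0 form:
  lim(x→0) 4/sin(x) - 4/(x) = 0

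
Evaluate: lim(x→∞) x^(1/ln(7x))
This is an exponential indeterminate form.

For exponential indeterminate forms, take the natural log:
  Let L = lim(x→∞) x^(1/ln(7x))
  Then ln(L) = lim(x→∞) [exponent × ln(base)]
  Evaluate using L'Hôpital or standard limits, then exponentiate.
  L = e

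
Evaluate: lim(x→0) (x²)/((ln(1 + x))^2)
This is a 0/0 indeterminate form.

Apply L'Hôpital's rule: differentiate numerator and denominator separately.
  f(x) = x^2   ⇒   f'(x) = 2·x
  g(x) = ln(x + 1)^2   ⇒   g'(x) = 2·ln(x + 1)/(x + 1)
  lim(x→0) f'(x)/g'(x) = lim(x→0) (2·x)/(2·ln(x + 1)/(x + 1))
  = 1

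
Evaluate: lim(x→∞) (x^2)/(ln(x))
This is an ∞/∞ indeterminate form.

Apply L'Hôpital's rule: differentiate numerator and denominator separately.
  f(x) = x^2   ⇒   f'(x) = 2·x
  g(x) = ln(x)   ⇒   g'(x) = 1/x
  lim(x→∞) f'(x)/g'(x) = lim(x→∞) (2·x)/(1/x)
  = ∞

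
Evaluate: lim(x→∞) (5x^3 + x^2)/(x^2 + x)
This is an ∞/∞ indeterminate form.

Apply L'Hôpital's rule: differentiate numerator and denominator separately.
  f(x) = 5·x^3 + x^2   ⇒   f'(x) = 15·x^2 + 2·x
  g(x) = x^2 + x   ⇒   g'(x) = 2·x + 1
  lim(x→∞) f'(x)/g'(x) = lim(x→∞) (15·x^2 + 2·x)/(2·x + 1)
  = ∞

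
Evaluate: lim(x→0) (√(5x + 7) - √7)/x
This is a standard limit.

Factor or rationalize the expression:
  lim(x→0) (√(5x + 7) - √7)/x = 5·sqrt(7)/14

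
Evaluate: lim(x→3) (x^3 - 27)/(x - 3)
This is a standard limit.

Factor or rationalize the expression:
  lim(x→3) (x^3 - 27)/(x - 3) = 27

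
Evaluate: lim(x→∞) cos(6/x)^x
This is an exponential indeterminate form.

For exponential indeterminate forms, take the natural log:
  Let L = lim(x→∞) cos(6/x)^x
  Then ln(L) = lim(x→∞) [exponent × ln(base)]
  Evaluate using L'Hôpital or standard limits, then exponentiate.
  L = 1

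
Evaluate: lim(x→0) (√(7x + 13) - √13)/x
This is a standard limit.

Factor or rationalize the expression:
  lim(x→0) (√(7x + 13) - √13)/x = 7·sqrt(13)/26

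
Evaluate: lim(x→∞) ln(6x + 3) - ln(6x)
This is an ∞-∞ indeterminate form.

Combine fractions or rationalize to convert ∞-∞ to 0/0 form:
  lim(x→∞) ln(6x + 3) - ln(6x) = 0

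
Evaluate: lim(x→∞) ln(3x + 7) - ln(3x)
This is an ∞-∞ indeterminate form.

Combine fractions or rationalize to convert ∞-∞ to 0/0 form:
  lim(x→∞) ln(3x + 7) - ln(3x) = 0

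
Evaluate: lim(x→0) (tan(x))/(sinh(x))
This is a 0/0 indeterminate form.

Apply L'Hôpital's rule: differentiate numerator and denominator separately.
  f(x) = tan(x)   ⇒   f'(x) = tan(x)^2 + 1
  g(x) = sinh(x)   ⇒   g'(x) = cosh(x)
  lim(x→0) f'(x)/g'(x) = lim(x→0) (tan(x)^2 + 1)/(cosh(x))
  = 1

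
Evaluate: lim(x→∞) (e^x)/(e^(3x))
This is an ∞/∞ indeterminate form.

Apply L'Hôpital's rule: differentiate numerator and denominator separately.
  f(x) = e^(x)   ⇒   f'(x) = e^(x)
  g(x) = e^(3·x)   ⇒   g'(x) = 3·e^(3·x)
  lim(x→∞) f'(x)/g'(x) = lim(x→∞) (e^(x))/(3·e^(3·x))
  = 0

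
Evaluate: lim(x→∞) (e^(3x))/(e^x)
This is an ∞/∞ indeterminate form.

Apply L'Hôpital's rule: differentiate numerator and denominator separately.
  f(x) = e^(3·x)   ⇒   f'(x) = 3·e^(3·x)
  g(x) = e^(x)   ⇒   g'(x) = e^(x)
  lim(x→∞) f'(x)/g'(x) = lim(x→∞) (3·e^(3·x))/(e^(x))
  = ∞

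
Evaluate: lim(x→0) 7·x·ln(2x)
This is a 0·∞ indeterminate form.

Rewrite 0·∞ as a quotient (0/0 or ∞/∞ form), then apply L'Hôpital's rule:
  lim(x→0) 7·x·ln(2x) = 0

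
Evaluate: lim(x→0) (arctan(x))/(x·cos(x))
This is a 0/0 indeterminate form.

Apply L'Hôpital's rule: differentiate numerator and denominator separately.
  f(x) = atan(x)   ⇒   f'(x) = 1/(x^2 + 1)
  g(x) = x·cos(x)   ⇒   g'(x) = -x·sin(x) + cos(x)
  lim(x→0) f'(x)/g'(x) = lim(x→0) (1/(x^2 + 1))/(-x·sin(x) + cos(x))
  = 1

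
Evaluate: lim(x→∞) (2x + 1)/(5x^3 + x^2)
This is an ∞/∞ indeterminate form.

Apply L'Hôpital's rule: differentiate numerator and denominator separately.
  f(x) = 2·x + 1   ⇒   f'(x) = 2
  g(x) = 5·x^3 + x^2   ⇒   g'(x) = 15·x^2 + 2·x
  lim(x→∞) f'(x)/g'(x) = lim(x→∞) (2)/(15·x^2 + 2·x)
  = 0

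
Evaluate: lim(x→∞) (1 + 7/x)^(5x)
This is an exponential indeterminate form.

For exponential indeterminate forms, take the natural log:
  Let L = lim(x→∞) (1 + 7/x)^(5x)
  Then ln(L) = lim(x→∞) [exponent × ln(base)]
  Evaluate using L'Hôpital or standard limits, then exponentiate.
  L = e^(35)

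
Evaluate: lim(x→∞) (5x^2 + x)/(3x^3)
This is an ∞/∞ indeterminate form.

Apply L'Hôpital's rule: differentiate numerator and denominator separately.
  f(x) = 5·x^2 + x   ⇒   f'(x) = 10·x + 1
  g(x) = 3·x^3   ⇒   g'(x) = 9·x^2
  lim(x→∞) f'(x)/g'(x) = lim(x→∞) (10·x + 1)/(9·x^2)
  = 0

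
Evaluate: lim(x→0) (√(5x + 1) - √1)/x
This is a standard limit.

Factor or rationalize the expression:
  lim(x→0) (√(5x + 1) - √1)/x = 5/2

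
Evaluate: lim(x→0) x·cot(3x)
This is a 0·∞ indeterminate form.

Rewrite 0·∞ as a quotient (0/0 or ∞/∞ form), then apply L'Hôpital's rule:
  lim(x→0) x·cot(3x) = 1/3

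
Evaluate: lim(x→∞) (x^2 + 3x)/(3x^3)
This is an ∞/∞ indeterminate form.

Apply L'Hôpital's rule: differentiate numerator and denominator separately.
  f(x) = x^2 + 3·x   ⇒   f'(x) = 2·x + 3
  g(x) = 3·x^3   ⇒   g'(x) = 9·x^2
  lim(x→∞) f'(x)/g'(x) = lim(x→∞) (2·x + 3)/(9·x^2)
  = 0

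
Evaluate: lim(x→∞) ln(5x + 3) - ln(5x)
This is an ∞-∞ indeterminate form.

Combine fractions or rationalize to convert ∞-∞ to 0/0 form:
  lim(x→∞) ln(5x + 3) - ln(5x) = 0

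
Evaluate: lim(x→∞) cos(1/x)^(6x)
This is an exponential indeterminate form.

For exponential indeterminate forms, take the natural log:
  Let L = lim(x→∞) cos(1/x)^(6x)
  Then ln(L) = lim(x→∞) [exponent × ln(base)]
  Evaluate using L'Hôpital or standard limits, then exponentiate.
  L = 1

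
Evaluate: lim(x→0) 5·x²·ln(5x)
This is a 0·∞ indeterminate form.

Rewrite 0·∞ as a quotient (0/0 or ∞/∞ form), then apply L'Hôpital's rule:
  lim(x→0) 5·x²·ln(5x) = 0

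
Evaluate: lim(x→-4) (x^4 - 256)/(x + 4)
This is a standard limit.

Factor or rationalize the expression:
  lim(x→-4) (x^4 - 256)/(x + 4) = -256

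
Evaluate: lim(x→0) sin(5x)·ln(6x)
This is a 0·∞ indeterminate form.

Rewrite 0·∞ as a quotient (0/0 or ∞/∞ form), then apply L'Hôpital's rule:
  lim(x→0) sin(5x)·ln(6x) = 0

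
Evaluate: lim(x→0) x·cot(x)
This is a 0·∞ indeterminate form.

Rewrite 0·∞ as a quotient (0/0 or ∞/∞ form), then apply L'Hôpital's rule:
  lim(x→0) x·cot(x) = 1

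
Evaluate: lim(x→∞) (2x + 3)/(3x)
This is an ∞/∞ indeterminate form.

Apply L'Hôpital's rule: differentiate numerator and denominator separately.
  f(x) = 2·x + 3   ⇒   f'(x) = 2
  g(x) = 3·x   ⇒   g'(x) = 3
  lim(x→∞) f'(x)/g'(x) = lim(x→∞) (2)/(3)
  = 2/3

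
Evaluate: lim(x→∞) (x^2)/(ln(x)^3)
This is an ∞/∞ indeterminate form.

Apply L'Hôpital's rule: differentiate numerator and denominator separately.
  f(x) = x^2   ⇒   f'(x) = 2·x
  g(x) = ln(x)^3   ⇒   g'(x) = 3·ln(x)^2/x
  lim(x→∞) f'(x)/g'(x) = lim(x→∞) (2·x)/(3·ln(x)^2/x)
  = ∞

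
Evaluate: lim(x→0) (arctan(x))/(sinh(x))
This is a 0/0 indeterminate form.

Apply L'Hôpital's rule: differentiate numerator and denominator separately.
  f(x) = atan(x)   ⇒   f'(x) = 1/(x^2 + 1)
  g(x) = sinh(x)   ⇒   g'(x) = cosh(x)
  lim(x→0) f'(x)/g'(x) = lim(x→0) (1/(x^2 + 1))/(cosh(x))
  = 1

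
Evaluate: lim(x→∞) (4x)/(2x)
This is an ∞/∞ indeterminate form.

Apply L'Hôpital's rule: differentiate numerator and denominator separately.
  f(x) = 4·x   ⇒   f'(x) = 4
  g(x) = 2·x   ⇒   g'(x) = 2
  lim(x→∞) f'(x)/g'(x) = lim(x→∞) (4)/(2)
  = 2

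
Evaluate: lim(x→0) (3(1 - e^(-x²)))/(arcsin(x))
This is a 0/0 indeterminate form.

Apply L'Hôpital's rule: differentiate numerator and denominator separately.
  f(x) = 3 - 3·e^(-x^2)   ⇒   f'(x) = 6·x·e^(-x^2)
  g(x) = asin(x)   ⇒   g'(x) = 1/sqrt(1 - x^2)
  lim(x→0) f'(x)/g'(x) = lim(x→0) (6·x·e^(-x^2))/(1/sqrt(1 - x^2))
  = 0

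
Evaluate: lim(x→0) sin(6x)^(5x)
This is an exponential indeterminate form.

For exponential indeterminate forms, take the natural log:
  Let L = lim(x→0) sin(6x)^(5x)
  Then ln(L) = lim(x→0) [exponent × ln(base)]
  Evaluate using L'Hôpital or standard limits, then exponentiate.
  L = 1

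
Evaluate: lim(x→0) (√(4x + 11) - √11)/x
This is a standard limit.

Factor or rationalize the expression:
  lim(x→0) (√(4x + 11) - √11)/x = 2·sqrt(11)/11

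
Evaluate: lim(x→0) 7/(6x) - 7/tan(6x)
This is an ∞-∞ indeterminate form.

Combine fractions or rationalize to convert ∞-∞ to 0/0 form:
  lim(x→0) 7/(6x) - 7/tan(6x) = 0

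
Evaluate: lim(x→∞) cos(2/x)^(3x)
This is an exponential indeterminate form.

For exponential indeterminate forms, take the natural log:
  Let L = lim(x→∞) cos(2/x)^(3x)
  Then ln(L) = lim(x→∞) [exponent × ln(base)]
  Evaluate using L'Hôpital or standard limits, then exponentiate.
  L = 1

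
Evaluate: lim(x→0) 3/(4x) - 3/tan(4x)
This is an ∞-∞ indeterminate form.

Combine fractions or rationalize to convert ∞-∞ to 0/0 form:
  lim(x→0) 3/(4x) - 3/tan(4x) = 0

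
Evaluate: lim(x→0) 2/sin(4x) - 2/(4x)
This is an ∞-∞ indeterminate form.

Combine fractions or rationalize to convert ∞-∞ to 0/0 form:
  lim(x→0) 2/sin(4x) - 2/(4x) = 0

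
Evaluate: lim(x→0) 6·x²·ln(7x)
This is a 0·∞ indeterminate form.

Rewrite 0·∞ as a quotient (0/0 or ∞/∞ form), then apply L'Hôpital's rule:
  lim(x→0) 6·x²·ln(7x) = 0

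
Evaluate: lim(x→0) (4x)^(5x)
This is an exponential indeterminate form.

For exponential indeterminate forms, take the natural log:
  Let L = lim(x→0) (4x)^(5x)
  Then ln(L) = lim(x→0) [exponent × ln(base)]
  Evaluate using L'Hôpital or standard limits, then exponentiate.
  L = 1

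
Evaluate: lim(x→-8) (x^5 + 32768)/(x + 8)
This is a standard limit.

Factor or rationalize the expression:
  lim(x→-8) (x^5 + 32768)/(x + 8) = 20480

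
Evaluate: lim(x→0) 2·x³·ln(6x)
This is a 0·∞ indeterminate form.

Rewrite 0·∞ as a quotient (0/0 or ∞/∞ form), then apply L'Hôpital's rule:
  lim(x→0) 2·x³·ln(6x) = 0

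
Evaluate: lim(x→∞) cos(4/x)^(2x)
This is an exponential indeterminate form.

For exponential indeterminate forms, take the natural log:
  Let L = lim(x→∞) cos(4/x)^(2x)
  Then ln(L) = lim(x→∞) [exponent × ln(base)]
  Evaluate using L'Hôpital or standard limits, then exponentiate.
  L = 1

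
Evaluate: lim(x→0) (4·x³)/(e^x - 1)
This is a 0/0 indeterminate form.

Apply L'Hôpital's rule: differentiate numerator and denominator separately.
  f(x) = 4·x^3   ⇒   f'(x) = 12·x^2
  g(x) = e^(x) - 1   ⇒   g'(x) = e^(x)
  lim(x→0) f'(x)/g'(x) = lim(x→0) (12·x^2)/(e^(x))
  = 0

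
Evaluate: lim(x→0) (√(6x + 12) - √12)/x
This is a standard limit.

Factor or rationalize the expression:
  lim(x→0) (√(6x + 12) - √12)/x = sqrt(3)/2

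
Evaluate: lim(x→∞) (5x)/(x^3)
This is an ∞/∞ indeterminate form.

Apply L'Hôpital's rule: differentiate numerator and denominator separately.
  f(x) = 5·x   ⇒   f'(x) = 5
  g(x) = x^3   ⇒   g'(x) = 3·x^2
  lim(x→∞) f'(x)/g'(x) = lim(x→∞) (5)/(3·x^2)
  = 0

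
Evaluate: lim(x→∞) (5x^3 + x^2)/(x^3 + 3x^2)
This is an ∞/∞ indeterminate form.

Apply L'Hôpital's rule: differentiate numerator and denominator separately.
  f(x) = 5·x^3 + x^2   ⇒   f'(x) = 15·x^2 + 2·x
  g(x) = x^3 + 3·x^2   ⇒   g'(x) = 3·x^2 + 6·x
  lim(x→∞) f'(x)/g'(x) = lim(x→∞) (15·x^2 + 2·x)/(3·x^2 + 6·x)
  = 5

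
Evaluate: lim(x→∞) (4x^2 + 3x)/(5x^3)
This is an ∞/∞ indeterminate form.

Apply L'Hôpital's rule: differentiate numerator and denominator separately.
  f(x) = 4·x^2 + 3·x   ⇒   f'(x) = 8·x + 3
  g(x) = 5·x^3   ⇒   g'(x) = 15·x^2
  lim(x→∞) f'(x)/g'(x) = lim(x→∞) (8·x + 3)/(15·x^2)
  = 0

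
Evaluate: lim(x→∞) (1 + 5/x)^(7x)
This is an exponential indeterminate form.

For exponential indeterminate forms, take the natural log:
  Let L = lim(x→∞) (1 + 5/x)^(7x)
  Then ln(L) = lim(x→∞) [exponent × ln(base)]
  Evaluate using L'Hôpital or standard limits, then exponentiate.
  L = e^(35)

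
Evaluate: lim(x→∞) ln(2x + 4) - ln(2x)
This is an ∞-∞ indeterminate form.

Combine fractions or rationalize to convert ∞-∞ to 0/0 form:
  lim(x→∞) ln(2x + 4) - ln(2x) = 0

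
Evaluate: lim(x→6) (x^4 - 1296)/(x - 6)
This is a standard limit.

Factor or rationalize the expression:
  lim(x→6) (x^4 - 1296)/(x - 6) = 864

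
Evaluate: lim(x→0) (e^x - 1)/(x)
This is a 0/0 indeterminate form.

Apply L'Hôpital's rule: differentiate numerator and denominator separately.
  f(x) = e^(x) - 1   ⇒   f'(x) = e^(x)
  g(x) = x   ⇒   g'(x) = 1
  lim(x→0) f'(x)/g'(x) = lim(x→0) (e^(x))/(1)
  = 1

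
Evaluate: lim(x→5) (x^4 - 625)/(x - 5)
This is a standard limit.

Factor or rationalize the expression:
  lim(x→5) (x^4 - 625)/(x - 5) = 500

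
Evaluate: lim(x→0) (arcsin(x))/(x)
This is a 0/0 indeterminate form.

Apply L'Hôpital's rule: differentiate numerator and denominator separately.
  f(x) = asin(x)   ⇒   f'(x) = 1/sqrt(1 - x^2)
  g(x) = x   ⇒   g'(x) = 1
  lim(x→0) f'(x)/g'(x) = lim(x→0) (1/sqrt(1 - x^2))/(1)
  = 1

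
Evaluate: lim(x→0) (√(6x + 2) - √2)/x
This is a standard limit.

Factor or rationalize the expression:
  lim(x→0) (√(6x + 2) - √2)/x = 3·sqrt(2)/2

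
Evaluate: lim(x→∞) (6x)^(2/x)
This is an exponential indeterminate form.

For exponential indeterminate forms, take the natural log:
  Let L = lim(x→∞) (6x)^(2/x)
  Then ln(L) = lim(x→∞) [exponent × ln(base)]
  Evaluate using L'Hôpital or standard limits, then exponentiate.
  L = 1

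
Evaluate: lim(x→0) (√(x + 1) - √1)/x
This is a standard limit.

Factor or rationalize the expression:
  lim(x→0) (√(x + 1) - √1)/x = 1/2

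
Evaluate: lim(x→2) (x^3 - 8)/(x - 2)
This is a standard limit.

Factor or rationalize the expression:
  lim(x→2) (x^3 - 8)/(x - 2) = 12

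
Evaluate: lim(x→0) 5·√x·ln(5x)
This is a 0·∞ indeterminate form.

Rewrite 0·∞ as a quotient (0/0 or ∞/∞ form), then apply L'Hôpital's rule:
  lim(x→0) 5·√x·ln(5x) = 0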